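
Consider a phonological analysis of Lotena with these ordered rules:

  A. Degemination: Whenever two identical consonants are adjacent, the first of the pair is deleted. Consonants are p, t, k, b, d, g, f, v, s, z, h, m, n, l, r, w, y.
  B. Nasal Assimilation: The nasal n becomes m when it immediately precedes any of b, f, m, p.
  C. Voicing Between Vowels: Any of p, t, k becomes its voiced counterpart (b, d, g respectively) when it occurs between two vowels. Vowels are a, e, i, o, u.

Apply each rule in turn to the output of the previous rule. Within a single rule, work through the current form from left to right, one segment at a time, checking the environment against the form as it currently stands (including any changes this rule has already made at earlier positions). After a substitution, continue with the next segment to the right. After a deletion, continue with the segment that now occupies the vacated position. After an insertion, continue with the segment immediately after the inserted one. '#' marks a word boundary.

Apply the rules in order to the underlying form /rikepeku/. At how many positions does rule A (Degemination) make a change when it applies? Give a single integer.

0

A Degemination: no change — [rikepeku]
B Nasal Assimilation: no change — [rikepeku]
C Voicing Between Vowels: [rikepeku] → [rigebegu]
Rule A changed 0 position(s).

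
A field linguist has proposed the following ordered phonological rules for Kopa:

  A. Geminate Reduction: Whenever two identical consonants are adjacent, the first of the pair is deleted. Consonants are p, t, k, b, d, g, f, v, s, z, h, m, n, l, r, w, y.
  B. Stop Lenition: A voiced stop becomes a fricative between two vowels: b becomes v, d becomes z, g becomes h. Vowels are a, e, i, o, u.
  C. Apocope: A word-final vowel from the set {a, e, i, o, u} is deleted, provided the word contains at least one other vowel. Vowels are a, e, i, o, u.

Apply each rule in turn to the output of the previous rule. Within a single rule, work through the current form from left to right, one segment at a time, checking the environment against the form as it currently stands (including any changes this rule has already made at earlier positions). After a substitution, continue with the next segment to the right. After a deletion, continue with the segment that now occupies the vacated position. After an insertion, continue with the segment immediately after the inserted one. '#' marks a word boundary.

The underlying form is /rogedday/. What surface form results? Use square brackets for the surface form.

[rohezay]

A Geminate Reduction: [rogedday] → [rogeday]
B Stop Lenition: [rogeday] → [rohezay]
C Apocope: no change — [rohezay]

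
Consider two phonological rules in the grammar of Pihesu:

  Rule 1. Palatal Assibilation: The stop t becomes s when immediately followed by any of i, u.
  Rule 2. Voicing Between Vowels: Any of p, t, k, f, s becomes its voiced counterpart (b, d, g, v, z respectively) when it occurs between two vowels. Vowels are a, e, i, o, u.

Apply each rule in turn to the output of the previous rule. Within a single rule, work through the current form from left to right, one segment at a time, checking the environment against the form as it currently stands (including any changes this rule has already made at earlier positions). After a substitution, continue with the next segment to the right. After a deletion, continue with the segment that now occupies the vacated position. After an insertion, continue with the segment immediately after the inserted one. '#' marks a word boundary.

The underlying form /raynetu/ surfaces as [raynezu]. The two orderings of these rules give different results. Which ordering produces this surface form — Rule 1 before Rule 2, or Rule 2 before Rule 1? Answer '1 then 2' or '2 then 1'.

1 then 2

Order 1 then 2:
  1 Palatal Assibilation: [raynetu] → [raynesu]
  2 Voicing Between Vowels: [raynesu] → [raynezu]
  result: [raynezu]
Order 2 then 1:
  2 Voicing Between Vowels: [raynetu] → [raynedu]
  1 Palatal Assibilation: no change — [raynedu]
  result: [raynedu]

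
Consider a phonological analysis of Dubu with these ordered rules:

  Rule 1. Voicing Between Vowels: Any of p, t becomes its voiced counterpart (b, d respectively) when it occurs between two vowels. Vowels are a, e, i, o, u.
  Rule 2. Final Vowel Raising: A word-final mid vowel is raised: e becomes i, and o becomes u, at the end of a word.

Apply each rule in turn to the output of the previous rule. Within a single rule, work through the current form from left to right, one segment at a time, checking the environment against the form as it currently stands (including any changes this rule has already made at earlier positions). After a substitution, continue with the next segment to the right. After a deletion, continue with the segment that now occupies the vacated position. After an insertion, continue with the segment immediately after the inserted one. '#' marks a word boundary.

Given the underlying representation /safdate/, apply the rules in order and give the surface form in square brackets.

[safdadi]

Rule 1 Voicing Between Vowels: [safdate] → [safdade]
Rule 2 Final Vowel Raising: [safdade] → [safdadi]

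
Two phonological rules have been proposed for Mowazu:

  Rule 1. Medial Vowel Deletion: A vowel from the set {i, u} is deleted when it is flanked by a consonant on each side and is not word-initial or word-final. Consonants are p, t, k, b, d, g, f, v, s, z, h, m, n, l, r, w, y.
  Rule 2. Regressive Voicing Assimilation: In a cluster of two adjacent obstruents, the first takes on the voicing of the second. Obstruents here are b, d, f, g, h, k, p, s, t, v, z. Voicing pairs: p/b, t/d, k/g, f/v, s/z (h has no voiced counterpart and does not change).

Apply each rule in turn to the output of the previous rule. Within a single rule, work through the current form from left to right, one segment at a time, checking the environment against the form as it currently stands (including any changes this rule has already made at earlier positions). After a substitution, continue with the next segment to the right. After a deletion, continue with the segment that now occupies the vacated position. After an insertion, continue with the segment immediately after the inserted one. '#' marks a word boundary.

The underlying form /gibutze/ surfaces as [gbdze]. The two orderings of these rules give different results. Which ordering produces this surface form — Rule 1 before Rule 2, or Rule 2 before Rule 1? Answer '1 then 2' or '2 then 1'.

Order 1 then 2:
  1 Medial Vowel Deletion: [gibutze] → [gbtze]
  2 Regressive Voicing Assimilation: [gbtze] → [gpdze]
  result: [gpdze]
Order 2 then 1:
  2 Regressive Voicing Assimilation: [gibutze] → [gibudze]
  1 Medial Vowel Deletion: [gibudze] → [gbdze]
  result: [gbdze]

2 then 1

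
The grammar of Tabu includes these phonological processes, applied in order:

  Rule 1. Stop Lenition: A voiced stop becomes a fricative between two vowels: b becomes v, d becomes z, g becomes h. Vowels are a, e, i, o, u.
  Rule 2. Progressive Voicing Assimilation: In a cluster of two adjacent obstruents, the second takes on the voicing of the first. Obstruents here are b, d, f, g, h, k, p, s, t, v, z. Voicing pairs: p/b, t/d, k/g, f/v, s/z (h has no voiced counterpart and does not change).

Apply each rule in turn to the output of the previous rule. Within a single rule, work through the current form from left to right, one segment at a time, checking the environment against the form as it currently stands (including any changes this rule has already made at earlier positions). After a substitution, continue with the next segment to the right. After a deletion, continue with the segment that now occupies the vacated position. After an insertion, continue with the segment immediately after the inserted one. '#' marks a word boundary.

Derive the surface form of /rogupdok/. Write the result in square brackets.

Rule 1 Stop Lenition: [rogupdok] → [rohupdok]
Rule 2 Progressive Voicing Assimilation: [rohupdok] → [rohuptok]

[rohuptok]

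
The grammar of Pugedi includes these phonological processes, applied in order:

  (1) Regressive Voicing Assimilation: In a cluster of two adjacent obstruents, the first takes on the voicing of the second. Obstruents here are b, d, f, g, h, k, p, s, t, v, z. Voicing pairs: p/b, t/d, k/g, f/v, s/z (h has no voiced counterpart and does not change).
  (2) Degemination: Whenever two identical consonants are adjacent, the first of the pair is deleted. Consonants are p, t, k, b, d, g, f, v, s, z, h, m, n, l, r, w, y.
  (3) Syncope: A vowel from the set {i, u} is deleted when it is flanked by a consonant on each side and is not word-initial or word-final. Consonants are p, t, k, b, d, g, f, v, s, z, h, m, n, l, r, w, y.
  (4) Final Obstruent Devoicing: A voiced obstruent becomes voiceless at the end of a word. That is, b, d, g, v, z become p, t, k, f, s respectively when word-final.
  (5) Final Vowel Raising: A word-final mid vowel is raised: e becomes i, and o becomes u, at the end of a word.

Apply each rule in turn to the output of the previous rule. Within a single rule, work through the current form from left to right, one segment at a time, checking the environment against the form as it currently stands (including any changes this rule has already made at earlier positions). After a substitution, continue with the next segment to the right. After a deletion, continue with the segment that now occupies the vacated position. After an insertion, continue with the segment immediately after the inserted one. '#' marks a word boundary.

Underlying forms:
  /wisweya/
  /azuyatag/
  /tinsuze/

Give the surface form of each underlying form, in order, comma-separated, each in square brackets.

/wisweya/:
  (1) Regressive Voicing Assimilation: no change — [wisweya]
  (2) Degemination: no change — [wisweya]
  (3) Syncope: [wisweya] → [wsweya]
  (4) Final Obstruent Devoicing: no change — [wsweya]
  (5) Final Vowel Raising: no change — [wsweya]
/azuyatag/:
  (1) Regressive Voicing Assimilation: no change — [azuyatag]
  (2) Degemination: no change — [azuyatag]
  (3) Syncope: [azuyatag] → [azyatag]
  (4) Final Obstruent Devoicing: [azyatag] → [azyatak]
  (5) Final Vowel Raising: no change — [azyatak]
/tinsuze/:
  (1) Regressive Voicing Assimilation: no change — [tinsuze]
  (2) Degemination: no change — [tinsuze]
  (3) Syncope: [tinsuze] → [tnsze]
  (4) Final Obstruent Devoicing: no change — [tnsze]
  (5) Final Vowel Raising: [tnsze] → [tnszi]

[wsweya], [azyatak], [tnszi]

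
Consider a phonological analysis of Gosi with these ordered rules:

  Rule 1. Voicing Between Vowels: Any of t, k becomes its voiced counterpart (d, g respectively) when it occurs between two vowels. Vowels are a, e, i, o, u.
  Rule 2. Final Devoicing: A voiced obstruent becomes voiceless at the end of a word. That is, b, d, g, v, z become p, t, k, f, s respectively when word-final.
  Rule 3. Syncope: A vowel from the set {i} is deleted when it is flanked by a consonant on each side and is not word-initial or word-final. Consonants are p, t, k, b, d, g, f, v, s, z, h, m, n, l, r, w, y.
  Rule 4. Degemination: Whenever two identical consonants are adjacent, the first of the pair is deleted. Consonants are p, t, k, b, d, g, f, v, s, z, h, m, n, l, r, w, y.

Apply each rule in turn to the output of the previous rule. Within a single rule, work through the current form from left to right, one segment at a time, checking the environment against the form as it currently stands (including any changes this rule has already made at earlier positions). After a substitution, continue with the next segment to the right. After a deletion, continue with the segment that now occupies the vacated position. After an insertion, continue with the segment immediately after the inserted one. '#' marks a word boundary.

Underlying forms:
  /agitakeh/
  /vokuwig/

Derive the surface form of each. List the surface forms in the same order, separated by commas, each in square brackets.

/agitakeh/:
  Rule 1 Voicing Between Vowels: [agitakeh] → [agidageh]
  Rule 2 Final Devoicing: no change — [agidageh]
  Rule 3 Syncope: [agidageh] → [agdageh]
  Rule 4 Degemination: no change — [agdageh]
/vokuwig/:
  Rule 1 Voicing Between Vowels: [vokuwig] → [voguwig]
  Rule 2 Final Devoicing: [voguwig] → [voguwik]
  Rule 3 Syncope: [voguwik] → [voguwk]
  Rule 4 Degemination: no change — [voguwk]

[agdageh], [voguwk]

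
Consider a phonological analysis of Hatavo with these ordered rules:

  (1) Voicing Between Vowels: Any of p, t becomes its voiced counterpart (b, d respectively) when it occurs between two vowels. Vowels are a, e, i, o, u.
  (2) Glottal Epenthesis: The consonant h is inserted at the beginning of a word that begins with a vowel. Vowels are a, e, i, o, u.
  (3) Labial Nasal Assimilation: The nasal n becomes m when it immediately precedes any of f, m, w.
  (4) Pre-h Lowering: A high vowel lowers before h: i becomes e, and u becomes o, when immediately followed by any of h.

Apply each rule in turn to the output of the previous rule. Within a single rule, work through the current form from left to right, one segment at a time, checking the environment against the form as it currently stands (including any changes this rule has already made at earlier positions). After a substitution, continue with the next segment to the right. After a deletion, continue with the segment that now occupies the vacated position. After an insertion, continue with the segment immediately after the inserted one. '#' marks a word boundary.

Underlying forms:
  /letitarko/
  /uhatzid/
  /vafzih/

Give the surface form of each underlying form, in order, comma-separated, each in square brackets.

/letitarko/:
  (1) Voicing Between Vowels: [letitarko] → [ledidarko]
  (2) Glottal Epenthesis: no change — [ledidarko]
  (3) Labial Nasal Assimilation: no change — [ledidarko]
  (4) Pre-h Lowering: no change — [ledidarko]
/uhatzid/:
  (1) Voicing Between Vowels: no change — [uhatzid]
  (2) Glottal Epenthesis: [uhatzid] → [huhatzid]
  (3) Labial Nasal Assimilation: no change — [huhatzid]
  (4) Pre-h Lowering: [huhatzid] → [hohatzid]
/vafzih/:
  (1) Voicing Between Vowels: no change — [vafzih]
  (2) Glottal Epenthesis: no change — [vafzih]
  (3) Labial Nasal Assimilation: no change — [vafzih]
  (4) Pre-h Lowering: [vafzih] → [vafzeh]

[ledidarko], [hohatzid], [vafzeh]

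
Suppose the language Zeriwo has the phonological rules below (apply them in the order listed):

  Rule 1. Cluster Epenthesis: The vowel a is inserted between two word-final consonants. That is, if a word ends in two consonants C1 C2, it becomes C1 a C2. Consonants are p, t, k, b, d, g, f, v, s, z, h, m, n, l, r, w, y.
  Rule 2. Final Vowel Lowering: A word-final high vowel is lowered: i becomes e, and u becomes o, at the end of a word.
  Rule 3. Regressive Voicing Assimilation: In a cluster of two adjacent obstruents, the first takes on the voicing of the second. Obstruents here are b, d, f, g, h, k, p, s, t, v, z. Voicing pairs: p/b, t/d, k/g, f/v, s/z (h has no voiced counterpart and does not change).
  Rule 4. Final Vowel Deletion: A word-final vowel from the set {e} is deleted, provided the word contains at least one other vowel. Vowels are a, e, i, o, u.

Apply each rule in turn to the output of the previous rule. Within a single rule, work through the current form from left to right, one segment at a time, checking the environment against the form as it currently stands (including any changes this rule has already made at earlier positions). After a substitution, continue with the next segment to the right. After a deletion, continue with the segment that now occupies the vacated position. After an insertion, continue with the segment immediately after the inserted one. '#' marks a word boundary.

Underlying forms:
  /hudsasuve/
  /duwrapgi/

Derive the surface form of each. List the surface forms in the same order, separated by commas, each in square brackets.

/hudsasuve/:
  Rule 1 Cluster Epenthesis: no change — [hudsasuve]
  Rule 2 Final Vowel Lowering: no change — [hudsasuve]
  Rule 3 Regressive Voicing Assimilation: [hudsasuve] → [hutsasuve]
  Rule 4 Final Vowel Deletion: [hutsasuve] → [hutsasuv]
/duwrapgi/:
  Rule 1 Cluster Epenthesis: no change — [duwrapgi]
  Rule 2 Final Vowel Lowering: [duwrapgi] → [duwrapge]
  Rule 3 Regressive Voicing Assimilation: [duwrapge] → [duwrabge]
  Rule 4 Final Vowel Deletion: [duwrabge] → [duwrabg]

[hutsasuv], [duwrabg]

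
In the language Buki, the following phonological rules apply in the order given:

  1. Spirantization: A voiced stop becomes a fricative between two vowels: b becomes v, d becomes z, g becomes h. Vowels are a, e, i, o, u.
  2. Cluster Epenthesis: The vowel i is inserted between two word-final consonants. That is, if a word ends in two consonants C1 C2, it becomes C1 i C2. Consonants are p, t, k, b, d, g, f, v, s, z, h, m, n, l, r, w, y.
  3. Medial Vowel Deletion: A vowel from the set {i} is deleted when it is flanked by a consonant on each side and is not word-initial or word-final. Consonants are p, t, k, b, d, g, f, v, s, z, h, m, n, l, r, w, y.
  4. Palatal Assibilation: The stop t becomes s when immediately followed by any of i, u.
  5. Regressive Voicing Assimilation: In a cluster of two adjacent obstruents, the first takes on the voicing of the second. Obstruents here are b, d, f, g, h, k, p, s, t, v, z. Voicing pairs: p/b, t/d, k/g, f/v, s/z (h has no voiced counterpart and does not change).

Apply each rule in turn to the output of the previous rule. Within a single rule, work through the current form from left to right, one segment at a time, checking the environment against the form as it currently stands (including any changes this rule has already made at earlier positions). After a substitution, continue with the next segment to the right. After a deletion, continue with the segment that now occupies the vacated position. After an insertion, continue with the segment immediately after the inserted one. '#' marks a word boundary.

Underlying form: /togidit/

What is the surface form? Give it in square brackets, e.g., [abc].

[tohst]

1 Spirantization: [togidit] → [tohizit]
2 Cluster Epenthesis: no change — [tohizit]
3 Medial Vowel Deletion: [tohizit] → [tohzt]
4 Palatal Assibilation: no change — [tohzt]
5 Regressive Voicing Assimilation: [tohzt] → [tohst]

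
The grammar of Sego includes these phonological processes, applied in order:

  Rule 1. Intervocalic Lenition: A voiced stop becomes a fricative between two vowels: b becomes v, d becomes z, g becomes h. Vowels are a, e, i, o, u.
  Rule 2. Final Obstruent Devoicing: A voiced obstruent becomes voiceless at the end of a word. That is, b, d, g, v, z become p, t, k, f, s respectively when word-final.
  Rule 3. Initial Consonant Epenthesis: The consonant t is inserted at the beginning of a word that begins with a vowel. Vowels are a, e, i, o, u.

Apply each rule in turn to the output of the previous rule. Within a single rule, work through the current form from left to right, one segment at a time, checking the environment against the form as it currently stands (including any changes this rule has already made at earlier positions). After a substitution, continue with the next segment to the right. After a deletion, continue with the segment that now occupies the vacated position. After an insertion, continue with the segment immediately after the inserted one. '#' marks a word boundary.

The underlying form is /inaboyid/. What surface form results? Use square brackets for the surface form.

[tinavoyit]

Rule 1 Intervocalic Lenition: [inaboyid] → [inavoyid]
Rule 2 Final Obstruent Devoicing: [inavoyid] → [inavoyit]
Rule 3 Initial Consonant Epenthesis: [inavoyit] → [tinavoyit]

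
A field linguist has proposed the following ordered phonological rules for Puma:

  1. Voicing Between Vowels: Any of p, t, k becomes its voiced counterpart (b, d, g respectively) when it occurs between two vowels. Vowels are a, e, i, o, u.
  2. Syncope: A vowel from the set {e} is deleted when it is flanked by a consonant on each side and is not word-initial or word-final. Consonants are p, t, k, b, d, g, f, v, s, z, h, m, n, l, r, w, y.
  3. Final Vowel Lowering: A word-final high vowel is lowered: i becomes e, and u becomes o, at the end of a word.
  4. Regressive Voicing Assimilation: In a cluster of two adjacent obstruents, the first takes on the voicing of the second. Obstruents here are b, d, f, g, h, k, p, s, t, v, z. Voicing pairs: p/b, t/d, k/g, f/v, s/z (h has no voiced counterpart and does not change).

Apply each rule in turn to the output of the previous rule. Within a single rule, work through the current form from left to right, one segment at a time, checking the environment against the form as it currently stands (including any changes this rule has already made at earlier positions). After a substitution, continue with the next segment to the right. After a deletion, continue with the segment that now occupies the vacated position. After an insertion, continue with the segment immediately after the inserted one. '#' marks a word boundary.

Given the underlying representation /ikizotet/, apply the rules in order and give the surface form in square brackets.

1 Voicing Between Vowels: [ikizotet] → [igizodet]
2 Syncope: [igizodet] → [igizodt]
3 Final Vowel Lowering: no change — [igizodt]
4 Regressive Voicing Assimilation: [igizodt] → [igizott]

[igizott]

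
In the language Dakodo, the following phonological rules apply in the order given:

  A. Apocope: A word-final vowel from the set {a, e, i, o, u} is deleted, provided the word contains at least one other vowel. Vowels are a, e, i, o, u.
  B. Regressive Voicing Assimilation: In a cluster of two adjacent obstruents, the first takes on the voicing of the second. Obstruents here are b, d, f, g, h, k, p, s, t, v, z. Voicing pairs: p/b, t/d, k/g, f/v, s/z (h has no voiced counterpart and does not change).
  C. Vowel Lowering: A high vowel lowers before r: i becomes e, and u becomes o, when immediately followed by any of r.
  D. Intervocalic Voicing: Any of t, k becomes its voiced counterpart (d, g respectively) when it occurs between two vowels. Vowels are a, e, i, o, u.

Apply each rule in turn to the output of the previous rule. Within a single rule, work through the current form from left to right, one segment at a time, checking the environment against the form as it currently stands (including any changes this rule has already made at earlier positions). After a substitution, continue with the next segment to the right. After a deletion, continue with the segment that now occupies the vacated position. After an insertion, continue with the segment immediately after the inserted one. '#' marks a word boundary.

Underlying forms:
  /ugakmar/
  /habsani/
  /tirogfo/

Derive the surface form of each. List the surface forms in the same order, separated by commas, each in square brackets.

/ugakmar/:
  A Apocope: no change — [ugakmar]
  B Regressive Voicing Assimilation: no change — [ugakmar]
  C Vowel Lowering: no change — [ugakmar]
  D Intervocalic Voicing: no change — [ugakmar]
/habsani/:
  A Apocope: [habsani] → [habsan]
  B Regressive Voicing Assimilation: [habsan] → [hapsan]
  C Vowel Lowering: no change — [hapsan]
  D Intervocalic Voicing: no change — [hapsan]
/tirogfo/:
  A Apocope: [tirogfo] → [tirogf]
  B Regressive Voicing Assimilation: [tirogf] → [tirokf]
  C Vowel Lowering: [tirokf] → [terokf]
  D Intervocalic Voicing: no change — [terokf]

[ugakmar], [hapsan], [terokf]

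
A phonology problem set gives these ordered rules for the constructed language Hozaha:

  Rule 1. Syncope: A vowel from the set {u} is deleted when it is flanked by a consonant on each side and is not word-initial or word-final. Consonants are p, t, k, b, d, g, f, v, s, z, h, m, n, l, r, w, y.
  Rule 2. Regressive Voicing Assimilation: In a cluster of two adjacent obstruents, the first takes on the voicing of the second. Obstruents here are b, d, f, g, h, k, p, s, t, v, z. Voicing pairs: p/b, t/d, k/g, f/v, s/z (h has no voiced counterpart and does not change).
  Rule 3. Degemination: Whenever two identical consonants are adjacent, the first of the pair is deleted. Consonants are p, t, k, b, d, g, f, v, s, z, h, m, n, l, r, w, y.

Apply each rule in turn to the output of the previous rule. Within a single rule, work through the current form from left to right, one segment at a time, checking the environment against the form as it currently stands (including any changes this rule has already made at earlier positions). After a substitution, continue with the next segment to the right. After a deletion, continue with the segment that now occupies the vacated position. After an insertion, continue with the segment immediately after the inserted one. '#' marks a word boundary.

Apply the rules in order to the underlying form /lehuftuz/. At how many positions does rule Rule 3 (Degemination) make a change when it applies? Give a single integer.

Rule 1 Syncope: [lehuftuz] → [lehftz]
Rule 2 Regressive Voicing Assimilation: [lehftz] → [lehfdz]
Rule 3 Degemination: no change — [lehfdz]
Rule Rule 3 changed 0 position(s).

0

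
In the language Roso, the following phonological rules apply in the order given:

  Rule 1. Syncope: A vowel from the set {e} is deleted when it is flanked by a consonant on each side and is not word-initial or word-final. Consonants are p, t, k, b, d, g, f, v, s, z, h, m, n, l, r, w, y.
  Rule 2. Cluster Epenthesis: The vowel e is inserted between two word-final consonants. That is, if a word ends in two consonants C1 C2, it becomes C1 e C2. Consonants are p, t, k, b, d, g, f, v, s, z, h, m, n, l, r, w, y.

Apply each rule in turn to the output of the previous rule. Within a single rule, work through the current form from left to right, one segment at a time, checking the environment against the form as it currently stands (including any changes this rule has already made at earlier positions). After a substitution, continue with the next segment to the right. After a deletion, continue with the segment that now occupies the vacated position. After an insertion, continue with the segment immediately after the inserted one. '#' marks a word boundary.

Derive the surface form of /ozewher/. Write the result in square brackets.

[ozwher]

Rule 1 Syncope: [ozewher] → [ozwhr]
Rule 2 Cluster Epenthesis: [ozwhr] → [ozwher]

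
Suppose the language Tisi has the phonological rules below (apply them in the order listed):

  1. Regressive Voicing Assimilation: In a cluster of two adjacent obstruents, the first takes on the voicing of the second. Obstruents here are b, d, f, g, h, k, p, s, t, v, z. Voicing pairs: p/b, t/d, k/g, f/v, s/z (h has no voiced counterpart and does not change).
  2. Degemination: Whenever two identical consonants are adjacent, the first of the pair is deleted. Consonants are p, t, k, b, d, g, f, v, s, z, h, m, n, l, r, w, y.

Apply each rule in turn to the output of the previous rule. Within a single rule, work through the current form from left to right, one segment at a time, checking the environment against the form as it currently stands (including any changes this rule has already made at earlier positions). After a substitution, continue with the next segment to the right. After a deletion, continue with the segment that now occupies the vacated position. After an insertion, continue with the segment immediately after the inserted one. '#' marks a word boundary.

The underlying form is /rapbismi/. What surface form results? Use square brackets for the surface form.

[rabismi]

1 Regressive Voicing Assimilation: [rapbismi] → [rabbismi]
2 Degemination: [rabbismi] → [rabismi]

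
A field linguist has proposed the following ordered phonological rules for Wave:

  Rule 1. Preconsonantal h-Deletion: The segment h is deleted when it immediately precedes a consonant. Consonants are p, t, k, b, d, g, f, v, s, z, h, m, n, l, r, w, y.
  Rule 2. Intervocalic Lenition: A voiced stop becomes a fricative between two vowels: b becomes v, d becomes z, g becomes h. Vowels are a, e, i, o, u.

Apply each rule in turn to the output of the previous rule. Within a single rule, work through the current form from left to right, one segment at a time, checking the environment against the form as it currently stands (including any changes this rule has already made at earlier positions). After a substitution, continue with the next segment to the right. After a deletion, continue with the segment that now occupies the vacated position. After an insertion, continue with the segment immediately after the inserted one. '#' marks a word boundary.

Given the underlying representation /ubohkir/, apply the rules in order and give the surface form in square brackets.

[uvokir]

Rule 1 Preconsonantal h-Deletion: [ubohkir] → [ubokir]
Rule 2 Intervocalic Lenition: [ubokir] → [uvokir]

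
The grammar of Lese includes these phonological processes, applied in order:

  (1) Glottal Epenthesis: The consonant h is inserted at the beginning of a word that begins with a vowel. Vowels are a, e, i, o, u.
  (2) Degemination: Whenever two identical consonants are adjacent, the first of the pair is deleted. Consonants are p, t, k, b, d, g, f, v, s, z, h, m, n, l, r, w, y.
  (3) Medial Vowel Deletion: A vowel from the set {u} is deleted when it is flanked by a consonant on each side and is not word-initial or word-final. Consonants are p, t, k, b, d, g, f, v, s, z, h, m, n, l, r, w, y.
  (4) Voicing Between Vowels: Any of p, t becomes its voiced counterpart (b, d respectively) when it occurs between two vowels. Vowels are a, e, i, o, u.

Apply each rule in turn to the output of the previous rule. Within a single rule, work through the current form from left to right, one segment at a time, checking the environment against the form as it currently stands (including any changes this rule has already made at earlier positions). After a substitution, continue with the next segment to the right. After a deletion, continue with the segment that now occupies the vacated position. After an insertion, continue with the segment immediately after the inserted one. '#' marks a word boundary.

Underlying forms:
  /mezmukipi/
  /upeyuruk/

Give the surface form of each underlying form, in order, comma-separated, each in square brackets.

/mezmukipi/:
  (1) Glottal Epenthesis: no change — [mezmukipi]
  (2) Degemination: no change — [mezmukipi]
  (3) Medial Vowel Deletion: [mezmukipi] → [mezmkipi]
  (4) Voicing Between Vowels: [mezmkipi] → [mezmkibi]
/upeyuruk/:
  (1) Glottal Epenthesis: [upeyuruk] → [hupeyuruk]
  (2) Degemination: no change — [hupeyuruk]
  (3) Medial Vowel Deletion: [hupeyuruk] → [hpeyrk]
  (4) Voicing Between Vowels: no change — [hpeyrk]

[mezmkibi], [hpeyrk]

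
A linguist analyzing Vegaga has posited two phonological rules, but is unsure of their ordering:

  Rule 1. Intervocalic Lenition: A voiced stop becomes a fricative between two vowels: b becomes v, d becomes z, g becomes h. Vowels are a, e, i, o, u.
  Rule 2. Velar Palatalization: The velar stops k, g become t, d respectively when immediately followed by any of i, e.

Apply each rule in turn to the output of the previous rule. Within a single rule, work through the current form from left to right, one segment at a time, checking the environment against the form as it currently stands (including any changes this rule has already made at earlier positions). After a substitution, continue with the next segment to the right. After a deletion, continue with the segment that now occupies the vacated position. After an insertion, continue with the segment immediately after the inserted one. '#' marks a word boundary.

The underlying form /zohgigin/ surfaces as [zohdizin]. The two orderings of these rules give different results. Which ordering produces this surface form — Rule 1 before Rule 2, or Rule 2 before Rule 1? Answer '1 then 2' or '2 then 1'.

2 then 1

Order 1 then 2:
  1 Intervocalic Lenition: [zohgigin] → [zohgihin]
  2 Velar Palatalization: [zohgihin] → [zohdihin]
  result: [zohdihin]
Order 2 then 1:
  2 Velar Palatalization: [zohgigin] → [zohdidin]
  1 Intervocalic Lenition: [zohdidin] → [zohdizin]
  result: [zohdizin]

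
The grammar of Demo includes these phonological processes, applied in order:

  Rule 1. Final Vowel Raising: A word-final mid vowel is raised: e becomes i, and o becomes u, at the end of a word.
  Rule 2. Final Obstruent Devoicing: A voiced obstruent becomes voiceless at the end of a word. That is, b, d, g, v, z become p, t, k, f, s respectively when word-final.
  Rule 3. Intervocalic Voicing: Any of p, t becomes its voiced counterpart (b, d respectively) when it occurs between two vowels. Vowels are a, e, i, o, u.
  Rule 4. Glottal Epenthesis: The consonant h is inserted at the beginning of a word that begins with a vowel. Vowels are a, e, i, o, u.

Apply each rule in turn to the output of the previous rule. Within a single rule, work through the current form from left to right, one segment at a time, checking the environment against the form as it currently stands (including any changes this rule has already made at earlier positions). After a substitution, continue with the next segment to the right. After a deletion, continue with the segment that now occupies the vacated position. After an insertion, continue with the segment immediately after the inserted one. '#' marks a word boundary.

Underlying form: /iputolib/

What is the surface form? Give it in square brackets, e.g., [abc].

[hibudolip]

Rule 1 Final Vowel Raising: no change — [iputolib]
Rule 2 Final Obstruent Devoicing: [iputolib] → [iputolip]
Rule 3 Intervocalic Voicing: [iputolip] → [ibudolip]
Rule 4 Glottal Epenthesis: [ibudolip] → [hibudolip]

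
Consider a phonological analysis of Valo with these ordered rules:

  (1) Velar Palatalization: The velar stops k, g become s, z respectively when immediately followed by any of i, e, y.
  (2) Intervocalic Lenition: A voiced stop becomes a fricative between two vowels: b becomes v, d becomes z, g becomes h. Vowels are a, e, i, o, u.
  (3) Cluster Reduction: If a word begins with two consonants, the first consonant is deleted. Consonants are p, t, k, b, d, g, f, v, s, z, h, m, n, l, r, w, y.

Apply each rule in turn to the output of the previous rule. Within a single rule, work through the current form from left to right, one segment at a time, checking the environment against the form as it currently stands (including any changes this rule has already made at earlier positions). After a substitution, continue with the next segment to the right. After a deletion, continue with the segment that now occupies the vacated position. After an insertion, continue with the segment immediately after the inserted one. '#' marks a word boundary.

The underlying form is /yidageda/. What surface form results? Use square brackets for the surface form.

(1) Velar Palatalization: [yidageda] → [yidazeda]
(2) Intervocalic Lenition: [yidazeda] → [yizazeza]
(3) Cluster Reduction: no change — [yizazeza]

[yizazeza]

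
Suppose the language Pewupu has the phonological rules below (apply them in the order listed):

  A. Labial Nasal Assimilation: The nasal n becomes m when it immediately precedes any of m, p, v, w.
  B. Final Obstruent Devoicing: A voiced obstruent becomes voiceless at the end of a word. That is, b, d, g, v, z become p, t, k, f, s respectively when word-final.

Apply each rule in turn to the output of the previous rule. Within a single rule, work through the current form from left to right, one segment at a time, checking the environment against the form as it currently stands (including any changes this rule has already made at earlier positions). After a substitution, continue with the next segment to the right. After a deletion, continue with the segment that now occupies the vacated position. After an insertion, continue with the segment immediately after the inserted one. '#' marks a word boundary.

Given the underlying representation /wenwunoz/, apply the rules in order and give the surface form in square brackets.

[wemwunos]

A Labial Nasal Assimilation: [wenwunoz] → [wemwunoz]
B Final Obstruent Devoicing: [wemwunoz] → [wemwunos]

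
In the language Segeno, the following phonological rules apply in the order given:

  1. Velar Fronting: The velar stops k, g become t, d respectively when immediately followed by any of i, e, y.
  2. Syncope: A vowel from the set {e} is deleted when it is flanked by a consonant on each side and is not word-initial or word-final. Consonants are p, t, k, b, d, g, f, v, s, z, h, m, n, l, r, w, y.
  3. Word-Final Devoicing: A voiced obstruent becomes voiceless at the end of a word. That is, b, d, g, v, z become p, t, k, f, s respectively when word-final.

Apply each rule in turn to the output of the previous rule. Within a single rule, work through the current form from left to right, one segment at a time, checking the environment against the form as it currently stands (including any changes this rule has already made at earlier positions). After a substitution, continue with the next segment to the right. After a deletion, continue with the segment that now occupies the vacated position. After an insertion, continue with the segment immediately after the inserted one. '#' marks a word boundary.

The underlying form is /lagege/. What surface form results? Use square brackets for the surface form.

[ladde]

1 Velar Fronting: [lagege] → [ladede]
2 Syncope: [ladede] → [ladde]
3 Word-Final Devoicing: no change — [ladde]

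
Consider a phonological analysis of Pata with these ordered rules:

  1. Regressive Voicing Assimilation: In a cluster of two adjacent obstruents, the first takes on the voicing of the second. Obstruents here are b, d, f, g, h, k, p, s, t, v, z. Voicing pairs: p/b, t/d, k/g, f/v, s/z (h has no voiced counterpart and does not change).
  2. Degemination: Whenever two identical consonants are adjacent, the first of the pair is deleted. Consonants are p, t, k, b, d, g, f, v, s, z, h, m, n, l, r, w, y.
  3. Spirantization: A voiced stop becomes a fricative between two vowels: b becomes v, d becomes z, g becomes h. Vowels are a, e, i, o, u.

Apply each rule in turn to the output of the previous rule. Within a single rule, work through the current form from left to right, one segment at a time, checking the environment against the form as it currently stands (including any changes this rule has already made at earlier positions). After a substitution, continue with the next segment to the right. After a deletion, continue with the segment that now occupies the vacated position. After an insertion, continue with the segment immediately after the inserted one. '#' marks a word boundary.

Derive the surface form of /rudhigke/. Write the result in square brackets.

1 Regressive Voicing Assimilation: [rudhigke] → [ruthikke]
2 Degemination: [ruthikke] → [ruthike]
3 Spirantization: no change — [ruthike]

[ruthike]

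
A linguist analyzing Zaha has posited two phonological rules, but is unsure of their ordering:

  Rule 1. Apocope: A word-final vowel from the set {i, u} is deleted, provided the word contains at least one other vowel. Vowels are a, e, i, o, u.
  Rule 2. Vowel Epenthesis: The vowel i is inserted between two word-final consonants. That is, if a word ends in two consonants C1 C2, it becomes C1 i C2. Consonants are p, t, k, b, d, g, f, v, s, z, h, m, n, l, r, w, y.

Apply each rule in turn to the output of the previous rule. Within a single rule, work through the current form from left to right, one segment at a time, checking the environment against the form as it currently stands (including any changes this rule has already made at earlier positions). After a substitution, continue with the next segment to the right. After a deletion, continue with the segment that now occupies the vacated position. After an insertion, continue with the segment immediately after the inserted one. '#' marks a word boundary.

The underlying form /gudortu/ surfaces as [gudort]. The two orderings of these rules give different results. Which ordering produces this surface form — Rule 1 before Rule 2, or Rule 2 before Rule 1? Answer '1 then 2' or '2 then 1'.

Order 1 then 2:
  1 Apocope: [gudortu] → [gudort]
  2 Vowel Epenthesis: [gudort] → [gudorit]
  result: [gudorit]
Order 2 then 1:
  2 Vowel Epenthesis: no change — [gudortu]
  1 Apocope: [gudortu] → [gudort]
  result: [gudort]

2 then 1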